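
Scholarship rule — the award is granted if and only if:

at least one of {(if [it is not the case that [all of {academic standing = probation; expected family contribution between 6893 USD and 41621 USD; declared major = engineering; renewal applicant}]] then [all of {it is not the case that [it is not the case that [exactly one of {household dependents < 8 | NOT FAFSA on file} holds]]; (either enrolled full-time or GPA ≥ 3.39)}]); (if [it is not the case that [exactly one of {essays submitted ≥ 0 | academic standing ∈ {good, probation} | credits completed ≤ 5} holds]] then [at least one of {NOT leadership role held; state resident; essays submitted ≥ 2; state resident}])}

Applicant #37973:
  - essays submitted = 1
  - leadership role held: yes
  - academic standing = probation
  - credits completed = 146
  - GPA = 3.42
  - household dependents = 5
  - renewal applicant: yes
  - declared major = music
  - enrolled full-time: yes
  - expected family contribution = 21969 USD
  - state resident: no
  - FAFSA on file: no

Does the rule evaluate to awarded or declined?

Declined

Atomic conditions:
  academic standing = probation: probation == probation is true
  expected family contribution between 6893 USD and 41621 USD: 21969 in [6893, 41621] is true
  declared major = engineering: music == engineering is false
  renewal applicant: yes → true
  household dependents < 8: 5 < 8 is true
  NOT FAFSA on file: no → true
  enrolled full-time: yes → true
  GPA ≥ 3.39: 3.42 ≥ 3.39 is true
  essays submitted ≥ 0: 1 ≥ 0 is true
  academic standing ∈ {good, probation}: probation is in the set → true
  credits completed ≤ 5: 146 ≤ 5 is false
  NOT leadership role held: yes → false
  state resident: no → false
  essays submitted ≥ 2: 1 ≥ 2 is false
Combine:
[1.1.1] true AND true AND false AND true = false
[1.1] NOT false = true
[1.2.1.1.1] exactly-one(true, true) = false
[1.2.1.1] NOT false = true
[1.2.1] NOT true = false
[1.2.2] true OR true = true
[1.2] false AND true = false
[1] true → false = false
[2.1.1] exactly-one(true, true, false) = false
[2.1] NOT false = true
[2.2] false OR false OR false OR false = false
[2] true → false = false
[root] false OR false = false
Overall: false → declined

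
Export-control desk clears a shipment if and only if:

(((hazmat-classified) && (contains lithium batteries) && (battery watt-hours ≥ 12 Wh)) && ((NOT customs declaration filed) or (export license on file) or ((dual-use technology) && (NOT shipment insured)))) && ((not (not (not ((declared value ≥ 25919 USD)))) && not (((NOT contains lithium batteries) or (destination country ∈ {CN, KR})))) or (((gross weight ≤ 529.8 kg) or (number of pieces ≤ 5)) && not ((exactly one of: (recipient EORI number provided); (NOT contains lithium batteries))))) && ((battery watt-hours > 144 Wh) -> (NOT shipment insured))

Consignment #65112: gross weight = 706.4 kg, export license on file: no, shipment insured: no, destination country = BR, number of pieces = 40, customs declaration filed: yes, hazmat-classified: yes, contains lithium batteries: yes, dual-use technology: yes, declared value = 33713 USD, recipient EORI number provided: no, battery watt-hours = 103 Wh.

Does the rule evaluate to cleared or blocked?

Blocked

Atomic conditions:
  hazmat-classified: yes → true
  contains lithium batteries: yes → true
  battery watt-hours ≥ 12 Wh: 103 ≥ 12 is true
  NOT customs declaration filed: yes → false
  export license on file: no → false
  dual-use technology: yes → true
  NOT shipment insured: no → true
  declared value ≥ 25919 USD: 33713 ≥ 25919 is true
  NOT contains lithium batteries: yes → false
  destination country ∈ {CN, KR}: BR is not in the set → false
  gross weight ≤ 529.8 kg: 706.4 ≤ 529.8 is false
  number of pieces ≤ 5: 40 ≤ 5 is false
  recipient EORI number provided: no → false
  battery watt-hours > 144 Wh: 103 > 144 is false
Combine:
[1.1] true AND true AND true = true
[1.2.3] true AND true = true
[1.2] false OR false OR true = true
[1] true AND true = true
[2.1.1.1.1] NOT true = false
[2.1.1.1] NOT false = true
[2.1.1] NOT true = false
[2.1.2.1] false OR false = false
[2.1.2] NOT false = true
[2.1] false AND true = false
[2.2.1] false OR false = false
[2.2.2.1] exactly-one(false, false) = false
[2.2.2] NOT false = true
[2.2] false AND true = false
[2] false OR false = false
[3] false → true (antecedent false ⇒ implication holds) = true
[root] true AND false AND true = false
Overall: false → blocked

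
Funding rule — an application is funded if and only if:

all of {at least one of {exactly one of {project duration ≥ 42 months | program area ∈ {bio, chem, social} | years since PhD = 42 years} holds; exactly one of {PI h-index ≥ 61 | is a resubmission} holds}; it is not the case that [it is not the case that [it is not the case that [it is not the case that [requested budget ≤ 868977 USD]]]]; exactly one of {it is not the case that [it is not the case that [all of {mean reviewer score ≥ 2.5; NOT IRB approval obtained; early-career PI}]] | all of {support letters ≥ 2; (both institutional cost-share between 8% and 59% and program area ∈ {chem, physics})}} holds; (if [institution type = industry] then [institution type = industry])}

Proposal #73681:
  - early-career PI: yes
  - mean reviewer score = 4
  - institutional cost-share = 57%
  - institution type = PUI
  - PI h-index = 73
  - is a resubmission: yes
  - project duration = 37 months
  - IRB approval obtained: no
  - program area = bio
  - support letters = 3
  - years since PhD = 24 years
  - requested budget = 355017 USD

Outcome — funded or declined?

Atomic conditions:
  project duration ≥ 42 months: 37 ≥ 42 is false
  program area ∈ {bio, chem, social}: bio is in the set → true
  years since PhD = 42 years: 24 == 42 is false
  PI h-index ≥ 61: 73 ≥ 61 is true
  is a resubmission: yes → true
  requested budget ≤ 868977 USD: 355017 ≤ 868977 is true
  mean reviewer score ≥ 2.5: 4 ≥ 2.5 is true
  NOT IRB approval obtained: no → true
  early-career PI: yes → true
  support letters ≥ 2: 3 ≥ 2 is true
  institutional cost-share between 8% and 59%: 57 in [8, 59] is true
  program area ∈ {chem, physics}: bio is not in the set → false
  institution type = industry: PUI == industry is false
Combine:
[1.1] exactly-one(false, true, false) = true
[1.2] exactly-one(true, true) = false
[1] true OR false = true
[2.1.1.1] NOT true = false
[2.1.1] NOT false = true
[2.1] NOT true = false
[2] NOT false = true
[3.1.1.1] true AND true AND true = true
[3.1.1] NOT true = false
[3.1] NOT false = true
[3.2.2] true AND false = false
[3.2] true AND false = false
[3] exactly-one(true, false) = true
[4] false → false (antecedent false ⇒ implication holds) = true
[root] true AND true AND true AND true = true
Overall: true → funded

Funded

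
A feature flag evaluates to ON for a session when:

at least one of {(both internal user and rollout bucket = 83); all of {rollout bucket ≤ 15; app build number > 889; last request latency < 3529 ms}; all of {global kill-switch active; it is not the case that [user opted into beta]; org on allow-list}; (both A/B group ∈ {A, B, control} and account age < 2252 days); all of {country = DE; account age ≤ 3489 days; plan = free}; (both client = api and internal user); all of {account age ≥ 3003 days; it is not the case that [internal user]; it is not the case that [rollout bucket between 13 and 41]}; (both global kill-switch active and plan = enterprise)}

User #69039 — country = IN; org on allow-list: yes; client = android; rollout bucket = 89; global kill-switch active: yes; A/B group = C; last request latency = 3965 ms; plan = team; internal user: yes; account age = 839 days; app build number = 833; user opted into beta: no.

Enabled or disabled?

Enabled

Atomic conditions:
  internal user: yes → true
  rollout bucket = 83: 89 == 83 is false
  rollout bucket ≤ 15: 89 ≤ 15 is false
  app build number > 889: 833 > 889 is false
  last request latency < 3529 ms: 3965 < 3529 is false
  global kill-switch active: yes → true
  user opted into beta: no → false
  org on allow-list: yes → true
  A/B group ∈ {A, B, control}: C is not in the set → false
  account age < 2252 days: 839 < 2252 is true
  country = DE: IN == DE is false
  account age ≤ 3489 days: 839 ≤ 3489 is true
  plan = free: team == free is false
  client = api: android == api is false
  account age ≥ 3003 days: 839 ≥ 3003 is false
  rollout bucket between 13 and 41: 89 in [13, 41] is false
  plan = enterprise: team == enterprise is false
Combine:
[1] true AND false = false
[2] false AND false AND false = false
[3.2] NOT false = true
[3] true AND true AND true = true
[4] false AND true = false
[5] false AND true AND false = false
[6] false AND true = false
[7.2] NOT true = false
[7.3] NOT false = true
[7] false AND false AND true = false
[8] true AND false = false
[root] false OR false OR true OR false OR false OR false OR false OR false = true
Overall: true → enabled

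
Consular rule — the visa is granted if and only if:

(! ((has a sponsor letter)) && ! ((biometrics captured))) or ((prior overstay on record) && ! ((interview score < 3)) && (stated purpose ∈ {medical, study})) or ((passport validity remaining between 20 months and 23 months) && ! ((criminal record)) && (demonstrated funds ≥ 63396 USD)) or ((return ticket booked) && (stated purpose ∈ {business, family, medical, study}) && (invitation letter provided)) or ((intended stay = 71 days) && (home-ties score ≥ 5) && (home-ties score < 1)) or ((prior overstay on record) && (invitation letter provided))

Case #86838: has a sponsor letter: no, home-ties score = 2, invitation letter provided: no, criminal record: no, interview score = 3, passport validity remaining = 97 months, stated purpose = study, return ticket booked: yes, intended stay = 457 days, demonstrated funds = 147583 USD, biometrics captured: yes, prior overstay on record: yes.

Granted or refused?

Granted

Atomic conditions:
  has a sponsor letter: no → false
  biometrics captured: yes → true
  prior overstay on record: yes → true
  interview score < 3: 3 < 3 is false
  stated purpose ∈ {medical, study}: study is in the set → true
  passport validity remaining between 20 months and 23 months: 97 in [20, 23] is false
  criminal record: no → false
  demonstrated funds ≥ 63396 USD: 147583 ≥ 63396 is true
  return ticket booked: yes → true
  stated purpose ∈ {business, family, medical, study}: study is in the set → true
  invitation letter provided: no → false
  intended stay = 71 days: 457 == 71 is false
  home-ties score ≥ 5: 2 ≥ 5 is false
  home-ties score < 1: 2 < 1 is false
Combine:
[1.1] NOT false = true
[1.2] NOT true = false
[1] true AND false = false
[2.2] NOT false = true
[2] true AND true AND true = true
[3.2] NOT false = true
[3] false AND true AND true = false
[4] true AND true AND false = false
[5] false AND false AND false = false
[6] true AND false = false
[root] false OR true OR false OR false OR false OR false = true
Overall: true → granted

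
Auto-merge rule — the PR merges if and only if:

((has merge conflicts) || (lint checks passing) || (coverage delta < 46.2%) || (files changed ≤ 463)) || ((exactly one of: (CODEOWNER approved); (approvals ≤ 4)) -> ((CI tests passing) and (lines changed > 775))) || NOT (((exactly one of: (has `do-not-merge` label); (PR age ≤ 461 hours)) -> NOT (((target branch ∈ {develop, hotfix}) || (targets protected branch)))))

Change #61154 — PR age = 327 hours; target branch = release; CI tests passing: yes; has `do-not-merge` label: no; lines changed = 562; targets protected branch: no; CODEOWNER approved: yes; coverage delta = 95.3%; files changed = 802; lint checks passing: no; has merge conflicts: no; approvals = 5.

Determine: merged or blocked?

Atomic conditions:
  has merge conflicts: no → false
  lint checks passing: no → false
  coverage delta < 46.2%: 95.3 < 46.2 is false
  files changed ≤ 463: 802 ≤ 463 is false
  CODEOWNER approved: yes → true
  approvals ≤ 4: 5 ≤ 4 is false
  CI tests passing: yes → true
  lines changed > 775: 562 > 775 is false
  has `do-not-merge` label: no → false
  PR age ≤ 461 hours: 327 ≤ 461 is true
  target branch ∈ {develop, hotfix}: release is not in the set → false
  targets protected branch: no → false
Combine:
[1] false OR false OR false OR false = false
[2.1] exactly-one(true, false) = true
[2.2] true AND false = false
[2] true → false = false
[3.1.1] exactly-one(false, true) = true
[3.1.2.1] false OR false = false
[3.1.2] NOT false = true
[3.1] true → true = true
[3] NOT true = false
[root] false OR false OR false = false
Overall: false → blocked

Blocked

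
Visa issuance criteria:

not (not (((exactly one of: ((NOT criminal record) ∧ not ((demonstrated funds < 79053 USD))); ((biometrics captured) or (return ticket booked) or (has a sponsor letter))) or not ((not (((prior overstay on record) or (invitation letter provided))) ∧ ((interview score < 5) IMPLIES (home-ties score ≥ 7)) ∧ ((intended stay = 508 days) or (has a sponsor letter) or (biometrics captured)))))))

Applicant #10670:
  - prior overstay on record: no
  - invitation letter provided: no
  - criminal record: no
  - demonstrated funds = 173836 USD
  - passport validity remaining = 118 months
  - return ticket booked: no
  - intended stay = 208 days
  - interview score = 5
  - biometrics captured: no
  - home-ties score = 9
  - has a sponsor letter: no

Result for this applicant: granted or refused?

Atomic conditions:
  NOT criminal record: no → true
  demonstrated funds < 79053 USD: 173836 < 79053 is false
  biometrics captured: no → false
  return ticket booked: no → false
  has a sponsor letter: no → false
  prior overstay on record: no → false
  invitation letter provided: no → false
  interview score < 5: 5 < 5 is false
  home-ties score ≥ 7: 9 ≥ 7 is true
  intended stay = 508 days: 208 == 508 is false
Combine:
[1.1.1.1.2] NOT false = true
[1.1.1.1] true AND true = true
[1.1.1.2] false OR false OR false = false
[1.1.1] exactly-one(true, false) = true
[1.1.2.1.1.1] false OR false = false
[1.1.2.1.1] NOT false = true
[1.1.2.1.2] false → true (antecedent false ⇒ implication holds) = true
[1.1.2.1.3] false OR false OR false = false
[1.1.2.1] true AND true AND false = false
[1.1.2] NOT false = true
[1.1] true OR true = true
[1] NOT true = false
[root] NOT false = true
Overall: true → granted

Granted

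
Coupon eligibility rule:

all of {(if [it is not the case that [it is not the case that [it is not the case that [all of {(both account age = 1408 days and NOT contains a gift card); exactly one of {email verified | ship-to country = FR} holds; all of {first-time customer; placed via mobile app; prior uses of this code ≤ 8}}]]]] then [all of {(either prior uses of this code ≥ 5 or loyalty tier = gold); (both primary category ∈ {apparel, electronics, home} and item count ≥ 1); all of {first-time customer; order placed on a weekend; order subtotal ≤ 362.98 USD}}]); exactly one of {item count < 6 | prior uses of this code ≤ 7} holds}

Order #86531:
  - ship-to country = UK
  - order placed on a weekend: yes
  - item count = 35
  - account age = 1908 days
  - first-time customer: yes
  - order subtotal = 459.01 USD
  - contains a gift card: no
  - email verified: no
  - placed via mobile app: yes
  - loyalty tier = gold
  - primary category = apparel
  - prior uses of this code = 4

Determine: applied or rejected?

Rejected

Atomic conditions:
  account age = 1408 days: 1908 == 1408 is false
  NOT contains a gift card: no → true
  email verified: no → false
  ship-to country = FR: UK == FR is false
  first-time customer: yes → true
  placed via mobile app: yes → true
  prior uses of this code ≤ 8: 4 ≤ 8 is true
  prior uses of this code ≥ 5: 4 ≥ 5 is false
  loyalty tier = gold: gold == gold is true
  primary category ∈ {apparel, electronics, home}: apparel is in the set → true
  item count ≥ 1: 35 ≥ 1 is true
  order placed on a weekend: yes → true
  order subtotal ≤ 362.98 USD: 459.01 ≤ 362.98 is false
  item count < 6: 35 < 6 is false
  prior uses of this code ≤ 7: 4 ≤ 7 is true
Combine:
[1.1.1.1.1.1] false AND true = false
[1.1.1.1.1.2] exactly-one(false, false) = false
[1.1.1.1.1.3] true AND true AND true = true
[1.1.1.1.1] false AND false AND true = false
[1.1.1.1] NOT false = true
[1.1.1] NOT true = false
[1.1] NOT false = true
[1.2.1] false OR true = true
[1.2.2] true AND true = true
[1.2.3] true AND true AND false = false
[1.2] true AND true AND false = false
[1] true → false = false
[2] exactly-one(false, true) = true
[root] false AND true = false
Overall: false → rejected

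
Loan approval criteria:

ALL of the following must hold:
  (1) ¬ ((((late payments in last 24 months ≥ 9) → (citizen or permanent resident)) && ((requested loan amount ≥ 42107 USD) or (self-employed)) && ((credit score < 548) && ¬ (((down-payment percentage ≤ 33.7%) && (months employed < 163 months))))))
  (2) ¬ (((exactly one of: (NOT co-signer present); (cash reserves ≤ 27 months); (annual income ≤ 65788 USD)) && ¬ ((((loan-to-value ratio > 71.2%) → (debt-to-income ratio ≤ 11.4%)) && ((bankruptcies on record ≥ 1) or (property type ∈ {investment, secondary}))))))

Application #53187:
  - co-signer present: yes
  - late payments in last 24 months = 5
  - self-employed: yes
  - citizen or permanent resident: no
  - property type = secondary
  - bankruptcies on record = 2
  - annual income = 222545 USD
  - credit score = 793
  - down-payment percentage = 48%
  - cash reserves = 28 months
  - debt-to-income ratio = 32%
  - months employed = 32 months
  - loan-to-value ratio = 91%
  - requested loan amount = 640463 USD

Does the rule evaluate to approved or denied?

Atomic conditions:
  late payments in last 24 months ≥ 9: 5 ≥ 9 is false
  citizen or permanent resident: no → false
  requested loan amount ≥ 42107 USD: 640463 ≥ 42107 is true
  self-employed: yes → true
  credit score < 548: 793 < 548 is false
  down-payment percentage ≤ 33.7%: 48 ≤ 33.7 is false
  months employed < 163 months: 32 < 163 is true
  NOT co-signer present: yes → false
  cash reserves ≤ 27 months: 28 ≤ 27 is false
  annual income ≤ 65788 USD: 222545 ≤ 65788 is false
  loan-to-value ratio > 71.2%: 91 > 71.2 is true
  debt-to-income ratio ≤ 11.4%: 32 ≤ 11.4 is false
  bankruptcies on record ≥ 1: 2 ≥ 1 is true
  property type ∈ {investment, secondary}: secondary is in the set → true
Combine:
[1.1.1] false → false (antecedent false ⇒ implication holds) = true
[1.1.2] true OR true = true
[1.1.3.2.1] false AND true = false
[1.1.3.2] NOT false = true
[1.1.3] false AND true = false
[1.1] true AND true AND false = false
[1] NOT false = true
[2.1.1] exactly-one(false, false, false) = false
[2.1.2.1.1] true → false = false
[2.1.2.1.2] true OR true = true
[2.1.2.1] false AND true = false
[2.1.2] NOT false = true
[2.1] false AND true = false
[2] NOT false = true
[root] true AND true = true
Overall: true → approved

Approved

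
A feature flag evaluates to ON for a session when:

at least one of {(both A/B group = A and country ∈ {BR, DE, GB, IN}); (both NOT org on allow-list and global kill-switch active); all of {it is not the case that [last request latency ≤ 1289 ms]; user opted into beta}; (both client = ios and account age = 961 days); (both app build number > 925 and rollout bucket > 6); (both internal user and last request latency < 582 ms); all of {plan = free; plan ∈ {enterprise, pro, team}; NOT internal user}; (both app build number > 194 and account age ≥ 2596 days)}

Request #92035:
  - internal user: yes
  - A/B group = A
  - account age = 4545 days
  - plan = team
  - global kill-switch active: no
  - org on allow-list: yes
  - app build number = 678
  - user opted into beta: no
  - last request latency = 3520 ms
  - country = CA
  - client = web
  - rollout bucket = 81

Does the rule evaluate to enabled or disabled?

Enabled

Atomic conditions:
  A/B group = A: A == A is true
  country ∈ {BR, DE, GB, IN}: CA is not in the set → false
  NOT org on allow-list: yes → false
  global kill-switch active: no → false
  last request latency ≤ 1289 ms: 3520 ≤ 1289 is false
  user opted into beta: no → false
  client = ios: web == ios is false
  account age = 961 days: 4545 == 961 is false
  app build number > 925: 678 > 925 is false
  rollout bucket > 6: 81 > 6 is true
  internal user: yes → true
  last request latency < 582 ms: 3520 < 582 is false
  plan = free: team == free is false
  plan ∈ {enterprise, pro, team}: team is in the set → true
  NOT internal user: yes → false
  app build number > 194: 678 > 194 is true
  account age ≥ 2596 days: 4545 ≥ 2596 is true
Combine:
[1] true AND false = false
[2] false AND false = false
[3.1] NOT false = true
[3] true AND false = false
[4] false AND false = false
[5] false AND true = false
[6] true AND false = false
[7] false AND true AND false = false
[8] true AND true = true
[root] false OR false OR false OR false OR false OR false OR false OR true = true
Overall: true → enabled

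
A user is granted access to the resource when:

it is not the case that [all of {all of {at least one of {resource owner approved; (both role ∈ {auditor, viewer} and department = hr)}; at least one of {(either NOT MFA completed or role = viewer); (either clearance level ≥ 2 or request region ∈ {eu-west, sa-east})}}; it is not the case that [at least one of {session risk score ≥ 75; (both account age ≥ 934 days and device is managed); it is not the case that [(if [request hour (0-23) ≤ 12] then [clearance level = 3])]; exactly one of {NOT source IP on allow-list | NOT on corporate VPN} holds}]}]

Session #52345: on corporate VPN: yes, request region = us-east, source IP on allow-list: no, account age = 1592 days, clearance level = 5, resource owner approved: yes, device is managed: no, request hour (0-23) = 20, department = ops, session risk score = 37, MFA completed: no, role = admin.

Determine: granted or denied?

Granted

Atomic conditions:
  resource owner approved: yes → true
  role ∈ {auditor, viewer}: admin is not in the set → false
  department = hr: ops == hr is false
  NOT MFA completed: no → true
  role = viewer: admin == viewer is false
  clearance level ≥ 2: 5 ≥ 2 is true
  request region ∈ {eu-west, sa-east}: us-east is not in the set → false
  session risk score ≥ 75: 37 ≥ 75 is false
  account age ≥ 934 days: 1592 ≥ 934 is true
  device is managed: no → false
  request hour (0-23) ≤ 12: 20 ≤ 12 is false
  clearance level = 3: 5 == 3 is false
  NOT source IP on allow-list: no → true
  NOT on corporate VPN: yes → false
Combine:
[1.1.1.2] false AND false = false
[1.1.1] true OR false = true
[1.1.2.1] true OR false = true
[1.1.2.2] true OR false = true
[1.1.2] true OR true = true
[1.1] true AND true = true
[1.2.1.2] true AND false = false
[1.2.1.3.1] false → false (antecedent false ⇒ implication holds) = true
[1.2.1.3] NOT true = false
[1.2.1.4] exactly-one(true, false) = true
[1.2.1] false OR false OR false OR true = true
[1.2] NOT true = false
[1] true AND false = false
[root] NOT false = true
Overall: true → granted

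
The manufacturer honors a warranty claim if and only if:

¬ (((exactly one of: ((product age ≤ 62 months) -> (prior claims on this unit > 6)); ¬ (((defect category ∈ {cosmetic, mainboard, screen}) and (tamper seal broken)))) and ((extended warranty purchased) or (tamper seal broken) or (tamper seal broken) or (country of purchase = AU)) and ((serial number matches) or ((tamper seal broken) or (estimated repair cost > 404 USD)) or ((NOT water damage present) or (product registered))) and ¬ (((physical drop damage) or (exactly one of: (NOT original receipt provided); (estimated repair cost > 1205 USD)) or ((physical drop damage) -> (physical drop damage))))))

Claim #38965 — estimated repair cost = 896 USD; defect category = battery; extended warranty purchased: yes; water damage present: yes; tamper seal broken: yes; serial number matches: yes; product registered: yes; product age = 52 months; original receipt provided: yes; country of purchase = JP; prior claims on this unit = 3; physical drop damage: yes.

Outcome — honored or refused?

Honored

Atomic conditions:
  product age ≤ 62 months: 52 ≤ 62 is true
  prior claims on this unit > 6: 3 > 6 is false
  defect category ∈ {cosmetic, mainboard, screen}: battery is not in the set → false
  tamper seal broken: yes → true
  extended warranty purchased: yes → true
  country of purchase = AU: JP == AU is false
  serial number matches: yes → true
  estimated repair cost > 404 USD: 896 > 404 is true
  NOT water damage present: yes → false
  product registered: yes → true
  physical drop damage: yes → true
  NOT original receipt provided: yes → false
  estimated repair cost > 1205 USD: 896 > 1205 is false
Combine:
[1.1.1] true → false = false
[1.1.2.1] false AND true = false
[1.1.2] NOT false = true
[1.1] exactly-one(false, true) = true
[1.2] true OR true OR true OR false = true
[1.3.2] true OR true = true
[1.3.3] false OR true = true
[1.3] true OR true OR true = true
[1.4.1.2] exactly-one(false, false) = false
[1.4.1.3] true → true = true
[1.4.1] true OR false OR true = true
[1.4] NOT true = false
[1] true AND true AND true AND false = false
[root] NOT false = true
Overall: true → honored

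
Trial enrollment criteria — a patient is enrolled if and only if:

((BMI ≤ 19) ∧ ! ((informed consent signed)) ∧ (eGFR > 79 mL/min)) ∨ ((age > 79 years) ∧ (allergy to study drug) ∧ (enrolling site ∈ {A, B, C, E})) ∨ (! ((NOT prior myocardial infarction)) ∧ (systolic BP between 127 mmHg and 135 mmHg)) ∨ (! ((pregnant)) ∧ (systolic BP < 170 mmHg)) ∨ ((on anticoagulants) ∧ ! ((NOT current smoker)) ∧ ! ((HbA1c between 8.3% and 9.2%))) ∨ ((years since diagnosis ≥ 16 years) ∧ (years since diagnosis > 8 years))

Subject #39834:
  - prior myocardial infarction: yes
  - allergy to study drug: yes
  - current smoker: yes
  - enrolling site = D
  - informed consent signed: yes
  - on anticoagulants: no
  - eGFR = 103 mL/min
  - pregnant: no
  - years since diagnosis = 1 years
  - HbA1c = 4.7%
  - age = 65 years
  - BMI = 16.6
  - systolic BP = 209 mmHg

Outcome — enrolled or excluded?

Excluded

Atomic conditions:
  BMI ≤ 19: 16.6 ≤ 19 is true
  informed consent signed: yes → true
  eGFR > 79 mL/min: 103 > 79 is true
  age > 79 years: 65 > 79 is false
  allergy to study drug: yes → true
  enrolling site ∈ {A, B, C, E}: D is not in the set → false
  NOT prior myocardial infarction: yes → false
  systolic BP between 127 mmHg and 135 mmHg: 209 in [127, 135] is false
  pregnant: no → false
  systolic BP < 170 mmHg: 209 < 170 is false
  on anticoagulants: no → false
  NOT current smoker: yes → false
  HbA1c between 8.3% and 9.2%: 4.7 in [8.3, 9.2] is false
  years since diagnosis ≥ 16 years: 1 ≥ 16 is false
  years since diagnosis > 8 years: 1 > 8 is false
Combine:
[1.2] NOT true = false
[1] true AND false AND true = false
[2] false AND true AND false = false
[3.1] NOT false = true
[3] true AND false = false
[4.1] NOT false = true
[4] true AND false = false
[5.2] NOT false = true
[5.3] NOT false = true
[5] false AND true AND true = false
[6] false AND false = false
[root] false OR false OR false OR false OR false OR false = false
Overall: false → excluded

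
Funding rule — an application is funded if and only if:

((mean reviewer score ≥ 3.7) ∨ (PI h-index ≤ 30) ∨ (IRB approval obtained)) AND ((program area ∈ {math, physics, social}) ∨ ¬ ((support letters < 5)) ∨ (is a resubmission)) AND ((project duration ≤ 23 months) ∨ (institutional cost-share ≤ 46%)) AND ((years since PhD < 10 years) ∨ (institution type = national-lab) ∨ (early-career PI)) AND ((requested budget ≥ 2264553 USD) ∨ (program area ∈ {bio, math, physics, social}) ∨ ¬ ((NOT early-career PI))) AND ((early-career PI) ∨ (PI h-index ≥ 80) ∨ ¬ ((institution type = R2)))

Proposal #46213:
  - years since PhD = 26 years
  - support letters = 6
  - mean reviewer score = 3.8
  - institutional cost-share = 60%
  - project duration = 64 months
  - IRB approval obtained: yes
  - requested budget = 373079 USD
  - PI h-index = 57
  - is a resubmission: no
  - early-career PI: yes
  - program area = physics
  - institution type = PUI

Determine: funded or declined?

Declined

Atomic conditions:
  mean reviewer score ≥ 3.7: 3.8 ≥ 3.7 is true
  PI h-index ≤ 30: 57 ≤ 30 is false
  IRB approval obtained: yes → true
  program area ∈ {math, physics, social}: physics is in the set → true
  support letters < 5: 6 < 5 is false
  is a resubmission: no → false
  project duration ≤ 23 months: 64 ≤ 23 is false
  institutional cost-share ≤ 46%: 60 ≤ 46 is false
  years since PhD < 10 years: 26 < 10 is false
  institution type = national-lab: PUI == national-lab is false
  early-career PI: yes → true
  requested budget ≥ 2264553 USD: 373079 ≥ 2264553 is false
  program area ∈ {bio, math, physics, social}: physics is in the set → true
  NOT early-career PI: yes → false
  PI h-index ≥ 80: 57 ≥ 80 is false
  institution type = R2: PUI == R2 is false
Combine:
[1] true OR false OR true = true
[2.2] NOT false = true
[2] true OR true OR false = true
[3] false OR false = false
[4] false OR false OR true = true
[5.3] NOT false = true
[5] false OR true OR true = true
[6.3] NOT false = true
[6] true OR false OR true = true
[root] true AND true AND false AND true AND true AND true = false
Overall: false → declined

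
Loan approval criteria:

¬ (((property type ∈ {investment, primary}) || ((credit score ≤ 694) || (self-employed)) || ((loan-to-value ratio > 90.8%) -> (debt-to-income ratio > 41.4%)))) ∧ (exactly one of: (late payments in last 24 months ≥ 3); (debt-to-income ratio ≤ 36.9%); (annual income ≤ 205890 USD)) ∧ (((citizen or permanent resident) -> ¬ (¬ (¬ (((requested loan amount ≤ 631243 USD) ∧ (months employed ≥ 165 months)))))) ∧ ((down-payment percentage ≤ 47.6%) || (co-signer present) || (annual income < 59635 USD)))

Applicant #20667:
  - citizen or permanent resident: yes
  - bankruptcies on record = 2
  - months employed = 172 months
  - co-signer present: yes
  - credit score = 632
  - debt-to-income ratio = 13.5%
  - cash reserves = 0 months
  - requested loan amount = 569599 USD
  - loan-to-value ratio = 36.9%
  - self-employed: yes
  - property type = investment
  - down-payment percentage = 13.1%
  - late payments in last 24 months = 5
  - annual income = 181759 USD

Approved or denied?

Atomic conditions:
  property type ∈ {investment, primary}: investment is in the set → true
  credit score ≤ 694: 632 ≤ 694 is true
  self-employed: yes → true
  loan-to-value ratio > 90.8%: 36.9 > 90.8 is false
  debt-to-income ratio > 41.4%: 13.5 > 41.4 is false
  late payments in last 24 months ≥ 3: 5 ≥ 3 is true
  debt-to-income ratio ≤ 36.9%: 13.5 ≤ 36.9 is true
  annual income ≤ 205890 USD: 181759 ≤ 205890 is true
  citizen or permanent resident: yes → true
  requested loan amount ≤ 631243 USD: 569599 ≤ 631243 is true
  months employed ≥ 165 months: 172 ≥ 165 is true
  down-payment percentage ≤ 47.6%: 13.1 ≤ 47.6 is true
  co-signer present: yes → true
  annual income < 59635 USD: 181759 < 59635 is false
Combine:
[1.1.2] true OR true = true
[1.1.3] false → false (antecedent false ⇒ implication holds) = true
[1.1] true OR true OR true = true
[1] NOT true = false
[2] exactly-one(true, true, true) = false
[3.1.2.1.1.1] true AND true = true
[3.1.2.1.1] NOT true = false
[3.1.2.1] NOT false = true
[3.1.2] NOT true = false
[3.1] true → false = false
[3.2] true OR true OR false = true
[3] false AND true = false
[root] false AND false AND false = false
Overall: false → denied

Denied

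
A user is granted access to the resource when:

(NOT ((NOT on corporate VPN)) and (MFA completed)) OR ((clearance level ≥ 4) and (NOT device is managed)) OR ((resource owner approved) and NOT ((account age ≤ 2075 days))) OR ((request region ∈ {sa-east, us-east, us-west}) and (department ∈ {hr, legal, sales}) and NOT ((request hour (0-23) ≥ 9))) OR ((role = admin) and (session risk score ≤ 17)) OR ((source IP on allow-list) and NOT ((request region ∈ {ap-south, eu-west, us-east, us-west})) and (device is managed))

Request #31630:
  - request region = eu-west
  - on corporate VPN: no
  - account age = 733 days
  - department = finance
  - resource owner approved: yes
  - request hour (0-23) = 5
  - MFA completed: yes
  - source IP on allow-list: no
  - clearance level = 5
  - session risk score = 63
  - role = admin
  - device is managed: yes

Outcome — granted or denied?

Atomic conditions:
  NOT on corporate VPN: no → true
  MFA completed: yes → true
  clearance level ≥ 4: 5 ≥ 4 is true
  NOT device is managed: yes → false
  resource owner approved: yes → true
  account age ≤ 2075 days: 733 ≤ 2075 is true
  request region ∈ {sa-east, us-east, us-west}: eu-west is not in the set → false
  department ∈ {hr, legal, sales}: finance is not in the set → false
  request hour (0-23) ≥ 9: 5 ≥ 9 is false
  role = admin: admin == admin is true
  session risk score ≤ 17: 63 ≤ 17 is false
  source IP on allow-list: no → false
  request region ∈ {ap-south, eu-west, us-east, us-west}: eu-west is in the set → true
  device is managed: yes → true
Combine:
[1.1] NOT true = false
[1] false AND true = false
[2] true AND false = false
[3.2] NOT true = false
[3] true AND false = false
[4.3] NOT false = true
[4] false AND false AND true = false
[5] true AND false = false
[6.2] NOT true = false
[6] false AND false AND true = false
[root] false OR false OR false OR false OR false OR false = false
Overall: false → denied

Denied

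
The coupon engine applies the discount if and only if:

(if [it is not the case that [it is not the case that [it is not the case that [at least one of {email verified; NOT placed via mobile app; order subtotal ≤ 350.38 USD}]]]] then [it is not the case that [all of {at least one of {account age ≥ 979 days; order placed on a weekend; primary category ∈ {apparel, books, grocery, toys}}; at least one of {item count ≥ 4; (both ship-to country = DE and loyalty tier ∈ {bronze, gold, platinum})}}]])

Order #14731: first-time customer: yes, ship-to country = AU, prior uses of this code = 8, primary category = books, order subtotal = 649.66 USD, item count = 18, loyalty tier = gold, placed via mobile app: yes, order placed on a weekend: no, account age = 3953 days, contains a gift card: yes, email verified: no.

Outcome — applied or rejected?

Rejected

Atomic conditions:
  email verified: no → false
  NOT placed via mobile app: yes → false
  order subtotal ≤ 350.38 USD: 649.66 ≤ 350.38 is false
  account age ≥ 979 days: 3953 ≥ 979 is true
  order placed on a weekend: no → false
  primary category ∈ {apparel, books, grocery, toys}: books is in the set → true
  item count ≥ 4: 18 ≥ 4 is true
  ship-to country = DE: AU == DE is false
  loyalty tier ∈ {bronze, gold, platinum}: gold is in the set → true
Combine:
[1.1.1.1] false OR false OR false = false
[1.1.1] NOT false = true
[1.1] NOT true = false
[1] NOT false = true
[2.1.1] true OR false OR true = true
[2.1.2.2] false AND true = false
[2.1.2] true OR false = true
[2.1] true AND true = true
[2] NOT true = false
[root] true → false = false
Overall: false → rejected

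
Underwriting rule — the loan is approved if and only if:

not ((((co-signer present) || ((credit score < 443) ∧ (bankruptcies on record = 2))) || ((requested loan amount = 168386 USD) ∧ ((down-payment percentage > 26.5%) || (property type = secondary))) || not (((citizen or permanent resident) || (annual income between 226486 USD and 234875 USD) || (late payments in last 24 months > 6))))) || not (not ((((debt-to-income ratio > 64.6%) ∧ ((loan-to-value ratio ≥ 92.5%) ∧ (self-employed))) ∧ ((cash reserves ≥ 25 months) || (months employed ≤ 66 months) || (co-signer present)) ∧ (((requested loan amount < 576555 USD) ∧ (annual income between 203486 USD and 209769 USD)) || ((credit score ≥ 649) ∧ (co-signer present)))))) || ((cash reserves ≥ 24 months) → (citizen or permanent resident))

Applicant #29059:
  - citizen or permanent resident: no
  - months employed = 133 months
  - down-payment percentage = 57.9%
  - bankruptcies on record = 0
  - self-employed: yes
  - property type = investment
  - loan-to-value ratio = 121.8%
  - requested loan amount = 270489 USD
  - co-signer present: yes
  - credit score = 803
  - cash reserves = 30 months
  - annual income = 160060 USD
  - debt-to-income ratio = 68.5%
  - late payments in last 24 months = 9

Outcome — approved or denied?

Approved

Atomic conditions:
  co-signer present: yes → true
  credit score < 443: 803 < 443 is false
  bankruptcies on record = 2: 0 == 2 is false
  requested loan amount = 168386 USD: 270489 == 168386 is false
  down-payment percentage > 26.5%: 57.9 > 26.5 is true
  property type = secondary: investment == secondary is false
  citizen or permanent resident: no → false
  annual income between 226486 USD and 234875 USD: 160060 in [226486, 234875] is false
  late payments in last 24 months > 6: 9 > 6 is true
  debt-to-income ratio > 64.6%: 68.5 > 64.6 is true
  loan-to-value ratio ≥ 92.5%: 121.8 ≥ 92.5 is true
  self-employed: yes → true
  cash reserves ≥ 25 months: 30 ≥ 25 is true
  months employed ≤ 66 months: 133 ≤ 66 is false
  requested loan amount < 576555 USD: 270489 < 576555 is true
  annual income between 203486 USD and 209769 USD: 160060 in [203486, 209769] is false
  credit score ≥ 649: 803 ≥ 649 is true
  cash reserves ≥ 24 months: 30 ≥ 24 is true
Combine:
[1.1.1.2] false AND false = false
[1.1.1] true OR false = true
[1.1.2.2] true OR false = true
[1.1.2] false AND true = false
[1.1.3.1] false OR false OR true = true
[1.1.3] NOT true = false
[1.1] true OR false OR false = true
[1] NOT true = false
[2.1.1.1.2] true AND true = true
[2.1.1.1] true AND true = true
[2.1.1.2] true OR false OR true = true
[2.1.1.3.1] true AND false = false
[2.1.1.3.2] true AND true = true
[2.1.1.3] false OR true = true
[2.1.1] true AND true AND true = true
[2.1] NOT true = false
[2] NOT false = true
[3] true → false = false
[root] false OR true OR false = true
Overall: true → approved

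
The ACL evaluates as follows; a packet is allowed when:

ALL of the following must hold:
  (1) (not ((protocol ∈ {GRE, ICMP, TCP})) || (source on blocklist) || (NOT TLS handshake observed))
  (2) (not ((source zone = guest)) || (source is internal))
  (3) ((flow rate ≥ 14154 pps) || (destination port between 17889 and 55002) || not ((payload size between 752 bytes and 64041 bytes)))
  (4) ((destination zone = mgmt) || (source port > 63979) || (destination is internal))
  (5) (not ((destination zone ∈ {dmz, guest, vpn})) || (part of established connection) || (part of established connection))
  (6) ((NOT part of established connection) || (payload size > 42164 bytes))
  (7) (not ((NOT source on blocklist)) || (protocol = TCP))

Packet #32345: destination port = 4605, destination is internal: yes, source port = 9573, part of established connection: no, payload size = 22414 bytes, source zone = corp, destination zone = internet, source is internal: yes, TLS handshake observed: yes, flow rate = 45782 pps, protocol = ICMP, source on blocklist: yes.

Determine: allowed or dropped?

Allowed

Atomic conditions:
  protocol ∈ {GRE, ICMP, TCP}: ICMP is in the set → true
  source on blocklist: yes → true
  NOT TLS handshake observed: yes → false
  source zone = guest: corp == guest is false
  source is internal: yes → true
  flow rate ≥ 14154 pps: 45782 ≥ 14154 is true
  destination port between 17889 and 55002: 4605 in [17889, 55002] is false
  payload size between 752 bytes and 64041 bytes: 22414 in [752, 64041] is true
  destination zone = mgmt: internet == mgmt is false
  source port > 63979: 9573 > 63979 is false
  destination is internal: yes → true
  destination zone ∈ {dmz, guest, vpn}: internet is not in the set → false
  part of established connection: no → false
  NOT part of established connection: no → true
  payload size > 42164 bytes: 22414 > 42164 is false
  NOT source on blocklist: yes → false
  protocol = TCP: ICMP == TCP is false
Combine:
[1.1] NOT true = false
[1] false OR true OR false = true
[2.1] NOT false = true
[2] true OR true = true
[3.3] NOT true = false
[3] true OR false OR false = true
[4] false OR false OR true = true
[5.1] NOT false = true
[5] true OR false OR false = true
[6] true OR false = true
[7.1] NOT false = true
[7] true OR false = true
[root] true AND true AND true AND true AND true AND true AND true = true
Overall: true → allowed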